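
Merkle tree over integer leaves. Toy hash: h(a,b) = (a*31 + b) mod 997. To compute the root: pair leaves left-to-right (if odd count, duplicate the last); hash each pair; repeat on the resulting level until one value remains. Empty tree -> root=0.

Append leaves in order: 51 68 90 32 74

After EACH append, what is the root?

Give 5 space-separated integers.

After append 51 (leaves=[51]):
  L0: [51]
  root=51
After append 68 (leaves=[51, 68]):
  L0: [51, 68]
  L1: h(51,68)=(51*31+68)%997=652 -> [652]
  root=652
After append 90 (leaves=[51, 68, 90]):
  L0: [51, 68, 90]
  L1: h(51,68)=(51*31+68)%997=652 h(90,90)=(90*31+90)%997=886 -> [652, 886]
  L2: h(652,886)=(652*31+886)%997=161 -> [161]
  root=161
After append 32 (leaves=[51, 68, 90, 32]):
  L0: [51, 68, 90, 32]
  L1: h(51,68)=(51*31+68)%997=652 h(90,32)=(90*31+32)%997=828 -> [652, 828]
  L2: h(652,828)=(652*31+828)%997=103 -> [103]
  root=103
After append 74 (leaves=[51, 68, 90, 32, 74]):
  L0: [51, 68, 90, 32, 74]
  L1: h(51,68)=(51*31+68)%997=652 h(90,32)=(90*31+32)%997=828 h(74,74)=(74*31+74)%997=374 -> [652, 828, 374]
  L2: h(652,828)=(652*31+828)%997=103 h(374,374)=(374*31+374)%997=4 -> [103, 4]
  L3: h(103,4)=(103*31+4)%997=206 -> [206]
  root=206

Answer: 51 652 161 103 206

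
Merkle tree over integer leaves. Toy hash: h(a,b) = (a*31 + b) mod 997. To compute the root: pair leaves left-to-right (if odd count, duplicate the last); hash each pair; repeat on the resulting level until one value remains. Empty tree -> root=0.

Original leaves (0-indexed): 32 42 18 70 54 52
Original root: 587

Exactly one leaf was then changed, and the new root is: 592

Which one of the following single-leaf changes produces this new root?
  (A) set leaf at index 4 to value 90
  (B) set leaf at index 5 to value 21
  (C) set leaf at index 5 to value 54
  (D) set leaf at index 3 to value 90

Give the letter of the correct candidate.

Original leaves: [32, 42, 18, 70, 54, 52]
Target new root: 592
Try each candidate change and compute the resulting root:
Candidate A: set leaf[4] = 90 -> leaves = [32, 42, 18, 70, 90, 52]
  L0: [32, 42, 18, 70, 90, 52]
  L1: h(32,42)=(32*31+42)%997=37 h(18,70)=(18*31+70)%997=628 h(90,52)=(90*31+52)%997=848 -> [37, 628, 848]
  L2: h(37,628)=(37*31+628)%997=778 h(848,848)=(848*31+848)%997=217 -> [778, 217]
  L3: h(778,217)=(778*31+217)%997=407 -> [407]
  root = 407 != target 592
Candidate B: set leaf[5] = 21 -> leaves = [32, 42, 18, 70, 54, 21]
  L0: [32, 42, 18, 70, 54, 21]
  L1: h(32,42)=(32*31+42)%997=37 h(18,70)=(18*31+70)%997=628 h(54,21)=(54*31+21)%997=698 -> [37, 628, 698]
  L2: h(37,628)=(37*31+628)%997=778 h(698,698)=(698*31+698)%997=402 -> [778, 402]
  L3: h(778,402)=(778*31+402)%997=592 -> [592]
  root = 592 == target 592  ** MATCH **
Candidate C: set leaf[5] = 54 -> leaves = [32, 42, 18, 70, 54, 54]
  L0: [32, 42, 18, 70, 54, 54]
  L1: h(32,42)=(32*31+42)%997=37 h(18,70)=(18*31+70)%997=628 h(54,54)=(54*31+54)%997=731 -> [37, 628, 731]
  L2: h(37,628)=(37*31+628)%997=778 h(731,731)=(731*31+731)%997=461 -> [778, 461]
  L3: h(778,461)=(778*31+461)%997=651 -> [651]
  root = 651 != target 592
Candidate D: set leaf[3] = 90 -> leaves = [32, 42, 18, 90, 54, 52]
  L0: [32, 42, 18, 90, 54, 52]
  L1: h(32,42)=(32*31+42)%997=37 h(18,90)=(18*31+90)%997=648 h(54,52)=(54*31+52)%997=729 -> [37, 648, 729]
  L2: h(37,648)=(37*31+648)%997=798 h(729,729)=(729*31+729)%997=397 -> [798, 397]
  L3: h(798,397)=(798*31+397)%997=210 -> [210]
  root = 210 != target 592
Candidate B produces the target root.

Answer: B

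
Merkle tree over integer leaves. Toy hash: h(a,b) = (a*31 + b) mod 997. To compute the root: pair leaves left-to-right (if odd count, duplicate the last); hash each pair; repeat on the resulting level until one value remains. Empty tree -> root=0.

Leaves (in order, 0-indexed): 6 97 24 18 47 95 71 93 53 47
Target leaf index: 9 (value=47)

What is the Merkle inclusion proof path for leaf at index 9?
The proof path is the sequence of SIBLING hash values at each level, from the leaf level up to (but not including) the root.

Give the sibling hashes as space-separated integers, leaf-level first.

Answer: 53 693 242 32

Derivation:
L0 (leaves): [6, 97, 24, 18, 47, 95, 71, 93, 53, 47], target index=9
L1: h(6,97)=(6*31+97)%997=283 [pair 0] h(24,18)=(24*31+18)%997=762 [pair 1] h(47,95)=(47*31+95)%997=555 [pair 2] h(71,93)=(71*31+93)%997=300 [pair 3] h(53,47)=(53*31+47)%997=693 [pair 4] -> [283, 762, 555, 300, 693]
  Sibling for proof at L0: 53
L2: h(283,762)=(283*31+762)%997=562 [pair 0] h(555,300)=(555*31+300)%997=556 [pair 1] h(693,693)=(693*31+693)%997=242 [pair 2] -> [562, 556, 242]
  Sibling for proof at L1: 693
L3: h(562,556)=(562*31+556)%997=32 [pair 0] h(242,242)=(242*31+242)%997=765 [pair 1] -> [32, 765]
  Sibling for proof at L2: 242
L4: h(32,765)=(32*31+765)%997=760 [pair 0] -> [760]
  Sibling for proof at L3: 32
Root: 760
Proof path (sibling hashes from leaf to root): [53, 693, 242, 32]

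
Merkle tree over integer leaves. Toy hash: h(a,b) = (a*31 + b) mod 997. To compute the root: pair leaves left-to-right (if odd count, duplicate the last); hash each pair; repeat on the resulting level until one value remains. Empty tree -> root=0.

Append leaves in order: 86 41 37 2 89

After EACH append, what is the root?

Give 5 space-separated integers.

Answer: 86 713 356 321 390

Derivation:
After append 86 (leaves=[86]):
  L0: [86]
  root=86
After append 41 (leaves=[86, 41]):
  L0: [86, 41]
  L1: h(86,41)=(86*31+41)%997=713 -> [713]
  root=713
After append 37 (leaves=[86, 41, 37]):
  L0: [86, 41, 37]
  L1: h(86,41)=(86*31+41)%997=713 h(37,37)=(37*31+37)%997=187 -> [713, 187]
  L2: h(713,187)=(713*31+187)%997=356 -> [356]
  root=356
After append 2 (leaves=[86, 41, 37, 2]):
  L0: [86, 41, 37, 2]
  L1: h(86,41)=(86*31+41)%997=713 h(37,2)=(37*31+2)%997=152 -> [713, 152]
  L2: h(713,152)=(713*31+152)%997=321 -> [321]
  root=321
After append 89 (leaves=[86, 41, 37, 2, 89]):
  L0: [86, 41, 37, 2, 89]
  L1: h(86,41)=(86*31+41)%997=713 h(37,2)=(37*31+2)%997=152 h(89,89)=(89*31+89)%997=854 -> [713, 152, 854]
  L2: h(713,152)=(713*31+152)%997=321 h(854,854)=(854*31+854)%997=409 -> [321, 409]
  L3: h(321,409)=(321*31+409)%997=390 -> [390]
  root=390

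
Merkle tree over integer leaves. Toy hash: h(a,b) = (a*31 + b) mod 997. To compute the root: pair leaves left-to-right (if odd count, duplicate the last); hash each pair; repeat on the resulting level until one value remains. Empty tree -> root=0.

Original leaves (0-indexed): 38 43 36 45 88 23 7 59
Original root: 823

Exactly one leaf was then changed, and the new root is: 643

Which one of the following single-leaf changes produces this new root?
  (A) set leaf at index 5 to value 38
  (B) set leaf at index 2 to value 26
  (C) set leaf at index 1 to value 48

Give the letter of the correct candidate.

Original leaves: [38, 43, 36, 45, 88, 23, 7, 59]
Target new root: 643
Try each candidate change and compute the resulting root:
Candidate A: set leaf[5] = 38 -> leaves = [38, 43, 36, 45, 88, 38, 7, 59]
  L0: [38, 43, 36, 45, 88, 38, 7, 59]
  L1: h(38,43)=(38*31+43)%997=224 h(36,45)=(36*31+45)%997=164 h(88,38)=(88*31+38)%997=772 h(7,59)=(7*31+59)%997=276 -> [224, 164, 772, 276]
  L2: h(224,164)=(224*31+164)%997=129 h(772,276)=(772*31+276)%997=280 -> [129, 280]
  L3: h(129,280)=(129*31+280)%997=291 -> [291]
  root = 291 != target 643
Candidate B: set leaf[2] = 26 -> leaves = [38, 43, 26, 45, 88, 23, 7, 59]
  L0: [38, 43, 26, 45, 88, 23, 7, 59]
  L1: h(38,43)=(38*31+43)%997=224 h(26,45)=(26*31+45)%997=851 h(88,23)=(88*31+23)%997=757 h(7,59)=(7*31+59)%997=276 -> [224, 851, 757, 276]
  L2: h(224,851)=(224*31+851)%997=816 h(757,276)=(757*31+276)%997=812 -> [816, 812]
  L3: h(816,812)=(816*31+812)%997=186 -> [186]
  root = 186 != target 643
Candidate C: set leaf[1] = 48 -> leaves = [38, 48, 36, 45, 88, 23, 7, 59]
  L0: [38, 48, 36, 45, 88, 23, 7, 59]
  L1: h(38,48)=(38*31+48)%997=229 h(36,45)=(36*31+45)%997=164 h(88,23)=(88*31+23)%997=757 h(7,59)=(7*31+59)%997=276 -> [229, 164, 757, 276]
  L2: h(229,164)=(229*31+164)%997=284 h(757,276)=(757*31+276)%997=812 -> [284, 812]
  L3: h(284,812)=(284*31+812)%997=643 -> [643]
  root = 643 == target 643  ** MATCH **
Candidate C produces the target root.

Answer: C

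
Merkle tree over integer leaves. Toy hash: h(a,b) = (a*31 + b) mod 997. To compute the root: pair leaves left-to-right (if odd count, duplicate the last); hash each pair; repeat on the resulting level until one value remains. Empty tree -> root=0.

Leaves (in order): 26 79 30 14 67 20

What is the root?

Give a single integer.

Answer: 700

Derivation:
L0: [26, 79, 30, 14, 67, 20]
L1: h(26,79)=(26*31+79)%997=885 h(30,14)=(30*31+14)%997=944 h(67,20)=(67*31+20)%997=103 -> [885, 944, 103]
L2: h(885,944)=(885*31+944)%997=463 h(103,103)=(103*31+103)%997=305 -> [463, 305]
L3: h(463,305)=(463*31+305)%997=700 -> [700]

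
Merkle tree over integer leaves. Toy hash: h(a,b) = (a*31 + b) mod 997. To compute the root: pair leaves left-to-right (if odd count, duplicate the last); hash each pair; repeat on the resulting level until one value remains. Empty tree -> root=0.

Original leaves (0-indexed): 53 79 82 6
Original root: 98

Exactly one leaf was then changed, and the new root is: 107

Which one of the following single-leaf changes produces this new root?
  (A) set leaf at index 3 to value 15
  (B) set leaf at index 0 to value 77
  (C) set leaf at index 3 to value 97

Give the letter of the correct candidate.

Original leaves: [53, 79, 82, 6]
Target new root: 107
Try each candidate change and compute the resulting root:
Candidate A: set leaf[3] = 15 -> leaves = [53, 79, 82, 15]
  L0: [53, 79, 82, 15]
  L1: h(53,79)=(53*31+79)%997=725 h(82,15)=(82*31+15)%997=563 -> [725, 563]
  L2: h(725,563)=(725*31+563)%997=107 -> [107]
  root = 107 == target 107  ** MATCH **
Candidate B: set leaf[0] = 77 -> leaves = [77, 79, 82, 6]
  L0: [77, 79, 82, 6]
  L1: h(77,79)=(77*31+79)%997=472 h(82,6)=(82*31+6)%997=554 -> [472, 554]
  L2: h(472,554)=(472*31+554)%997=231 -> [231]
  root = 231 != target 107
Candidate C: set leaf[3] = 97 -> leaves = [53, 79, 82, 97]
  L0: [53, 79, 82, 97]
  L1: h(53,79)=(53*31+79)%997=725 h(82,97)=(82*31+97)%997=645 -> [725, 645]
  L2: h(725,645)=(725*31+645)%997=189 -> [189]
  root = 189 != target 107
Candidate A produces the target root.

Answer: A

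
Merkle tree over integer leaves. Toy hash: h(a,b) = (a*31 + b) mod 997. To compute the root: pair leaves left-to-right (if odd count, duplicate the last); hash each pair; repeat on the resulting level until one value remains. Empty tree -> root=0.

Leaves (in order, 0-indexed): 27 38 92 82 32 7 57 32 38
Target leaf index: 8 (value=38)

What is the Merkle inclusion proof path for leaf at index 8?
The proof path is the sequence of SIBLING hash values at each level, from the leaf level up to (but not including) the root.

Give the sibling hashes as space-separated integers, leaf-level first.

L0 (leaves): [27, 38, 92, 82, 32, 7, 57, 32, 38], target index=8
L1: h(27,38)=(27*31+38)%997=875 [pair 0] h(92,82)=(92*31+82)%997=940 [pair 1] h(32,7)=(32*31+7)%997=2 [pair 2] h(57,32)=(57*31+32)%997=802 [pair 3] h(38,38)=(38*31+38)%997=219 [pair 4] -> [875, 940, 2, 802, 219]
  Sibling for proof at L0: 38
L2: h(875,940)=(875*31+940)%997=149 [pair 0] h(2,802)=(2*31+802)%997=864 [pair 1] h(219,219)=(219*31+219)%997=29 [pair 2] -> [149, 864, 29]
  Sibling for proof at L1: 219
L3: h(149,864)=(149*31+864)%997=498 [pair 0] h(29,29)=(29*31+29)%997=928 [pair 1] -> [498, 928]
  Sibling for proof at L2: 29
L4: h(498,928)=(498*31+928)%997=414 [pair 0] -> [414]
  Sibling for proof at L3: 498
Root: 414
Proof path (sibling hashes from leaf to root): [38, 219, 29, 498]

Answer: 38 219 29 498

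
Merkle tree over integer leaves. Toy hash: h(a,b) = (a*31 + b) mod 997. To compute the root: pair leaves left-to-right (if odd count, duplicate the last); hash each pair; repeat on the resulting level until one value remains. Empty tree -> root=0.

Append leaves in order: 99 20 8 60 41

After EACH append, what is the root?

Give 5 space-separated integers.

After append 99 (leaves=[99]):
  L0: [99]
  root=99
After append 20 (leaves=[99, 20]):
  L0: [99, 20]
  L1: h(99,20)=(99*31+20)%997=98 -> [98]
  root=98
After append 8 (leaves=[99, 20, 8]):
  L0: [99, 20, 8]
  L1: h(99,20)=(99*31+20)%997=98 h(8,8)=(8*31+8)%997=256 -> [98, 256]
  L2: h(98,256)=(98*31+256)%997=303 -> [303]
  root=303
After append 60 (leaves=[99, 20, 8, 60]):
  L0: [99, 20, 8, 60]
  L1: h(99,20)=(99*31+20)%997=98 h(8,60)=(8*31+60)%997=308 -> [98, 308]
  L2: h(98,308)=(98*31+308)%997=355 -> [355]
  root=355
After append 41 (leaves=[99, 20, 8, 60, 41]):
  L0: [99, 20, 8, 60, 41]
  L1: h(99,20)=(99*31+20)%997=98 h(8,60)=(8*31+60)%997=308 h(41,41)=(41*31+41)%997=315 -> [98, 308, 315]
  L2: h(98,308)=(98*31+308)%997=355 h(315,315)=(315*31+315)%997=110 -> [355, 110]
  L3: h(355,110)=(355*31+110)%997=148 -> [148]
  root=148

Answer: 99 98 303 355 148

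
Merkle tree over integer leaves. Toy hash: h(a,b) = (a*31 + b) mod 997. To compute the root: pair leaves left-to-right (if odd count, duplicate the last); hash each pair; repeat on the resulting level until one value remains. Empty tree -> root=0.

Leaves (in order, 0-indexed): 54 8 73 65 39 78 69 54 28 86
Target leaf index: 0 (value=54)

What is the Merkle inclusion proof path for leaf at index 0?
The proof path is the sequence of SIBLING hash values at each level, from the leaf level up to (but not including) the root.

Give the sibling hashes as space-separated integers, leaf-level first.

L0 (leaves): [54, 8, 73, 65, 39, 78, 69, 54, 28, 86], target index=0
L1: h(54,8)=(54*31+8)%997=685 [pair 0] h(73,65)=(73*31+65)%997=334 [pair 1] h(39,78)=(39*31+78)%997=290 [pair 2] h(69,54)=(69*31+54)%997=199 [pair 3] h(28,86)=(28*31+86)%997=954 [pair 4] -> [685, 334, 290, 199, 954]
  Sibling for proof at L0: 8
L2: h(685,334)=(685*31+334)%997=632 [pair 0] h(290,199)=(290*31+199)%997=216 [pair 1] h(954,954)=(954*31+954)%997=618 [pair 2] -> [632, 216, 618]
  Sibling for proof at L1: 334
L3: h(632,216)=(632*31+216)%997=865 [pair 0] h(618,618)=(618*31+618)%997=833 [pair 1] -> [865, 833]
  Sibling for proof at L2: 216
L4: h(865,833)=(865*31+833)%997=729 [pair 0] -> [729]
  Sibling for proof at L3: 833
Root: 729
Proof path (sibling hashes from leaf to root): [8, 334, 216, 833]

Answer: 8 334 216 833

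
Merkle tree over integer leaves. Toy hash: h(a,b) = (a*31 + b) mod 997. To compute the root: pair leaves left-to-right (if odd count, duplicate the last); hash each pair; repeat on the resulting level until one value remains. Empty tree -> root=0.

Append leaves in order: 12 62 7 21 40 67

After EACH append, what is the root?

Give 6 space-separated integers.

After append 12 (leaves=[12]):
  L0: [12]
  root=12
After append 62 (leaves=[12, 62]):
  L0: [12, 62]
  L1: h(12,62)=(12*31+62)%997=434 -> [434]
  root=434
After append 7 (leaves=[12, 62, 7]):
  L0: [12, 62, 7]
  L1: h(12,62)=(12*31+62)%997=434 h(7,7)=(7*31+7)%997=224 -> [434, 224]
  L2: h(434,224)=(434*31+224)%997=717 -> [717]
  root=717
After append 21 (leaves=[12, 62, 7, 21]):
  L0: [12, 62, 7, 21]
  L1: h(12,62)=(12*31+62)%997=434 h(7,21)=(7*31+21)%997=238 -> [434, 238]
  L2: h(434,238)=(434*31+238)%997=731 -> [731]
  root=731
After append 40 (leaves=[12, 62, 7, 21, 40]):
  L0: [12, 62, 7, 21, 40]
  L1: h(12,62)=(12*31+62)%997=434 h(7,21)=(7*31+21)%997=238 h(40,40)=(40*31+40)%997=283 -> [434, 238, 283]
  L2: h(434,238)=(434*31+238)%997=731 h(283,283)=(283*31+283)%997=83 -> [731, 83]
  L3: h(731,83)=(731*31+83)%997=810 -> [810]
  root=810
After append 67 (leaves=[12, 62, 7, 21, 40, 67]):
  L0: [12, 62, 7, 21, 40, 67]
  L1: h(12,62)=(12*31+62)%997=434 h(7,21)=(7*31+21)%997=238 h(40,67)=(40*31+67)%997=310 -> [434, 238, 310]
  L2: h(434,238)=(434*31+238)%997=731 h(310,310)=(310*31+310)%997=947 -> [731, 947]
  L3: h(731,947)=(731*31+947)%997=677 -> [677]
  root=677

Answer: 12 434 717 731 810 677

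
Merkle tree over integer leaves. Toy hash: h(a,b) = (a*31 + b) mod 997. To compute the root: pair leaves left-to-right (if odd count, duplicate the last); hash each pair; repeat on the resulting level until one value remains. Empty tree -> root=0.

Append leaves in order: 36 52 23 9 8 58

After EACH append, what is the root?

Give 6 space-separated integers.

Answer: 36 171 55 41 490 96

Derivation:
After append 36 (leaves=[36]):
  L0: [36]
  root=36
After append 52 (leaves=[36, 52]):
  L0: [36, 52]
  L1: h(36,52)=(36*31+52)%997=171 -> [171]
  root=171
After append 23 (leaves=[36, 52, 23]):
  L0: [36, 52, 23]
  L1: h(36,52)=(36*31+52)%997=171 h(23,23)=(23*31+23)%997=736 -> [171, 736]
  L2: h(171,736)=(171*31+736)%997=55 -> [55]
  root=55
After append 9 (leaves=[36, 52, 23, 9]):
  L0: [36, 52, 23, 9]
  L1: h(36,52)=(36*31+52)%997=171 h(23,9)=(23*31+9)%997=722 -> [171, 722]
  L2: h(171,722)=(171*31+722)%997=41 -> [41]
  root=41
After append 8 (leaves=[36, 52, 23, 9, 8]):
  L0: [36, 52, 23, 9, 8]
  L1: h(36,52)=(36*31+52)%997=171 h(23,9)=(23*31+9)%997=722 h(8,8)=(8*31+8)%997=256 -> [171, 722, 256]
  L2: h(171,722)=(171*31+722)%997=41 h(256,256)=(256*31+256)%997=216 -> [41, 216]
  L3: h(41,216)=(41*31+216)%997=490 -> [490]
  root=490
After append 58 (leaves=[36, 52, 23, 9, 8, 58]):
  L0: [36, 52, 23, 9, 8, 58]
  L1: h(36,52)=(36*31+52)%997=171 h(23,9)=(23*31+9)%997=722 h(8,58)=(8*31+58)%997=306 -> [171, 722, 306]
  L2: h(171,722)=(171*31+722)%997=41 h(306,306)=(306*31+306)%997=819 -> [41, 819]
  L3: h(41,819)=(41*31+819)%997=96 -> [96]
  root=96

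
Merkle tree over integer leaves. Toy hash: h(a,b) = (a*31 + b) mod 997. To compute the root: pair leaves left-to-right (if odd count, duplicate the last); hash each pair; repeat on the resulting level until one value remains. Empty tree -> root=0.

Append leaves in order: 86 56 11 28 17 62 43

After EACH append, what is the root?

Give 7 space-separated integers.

After append 86 (leaves=[86]):
  L0: [86]
  root=86
After append 56 (leaves=[86, 56]):
  L0: [86, 56]
  L1: h(86,56)=(86*31+56)%997=728 -> [728]
  root=728
After append 11 (leaves=[86, 56, 11]):
  L0: [86, 56, 11]
  L1: h(86,56)=(86*31+56)%997=728 h(11,11)=(11*31+11)%997=352 -> [728, 352]
  L2: h(728,352)=(728*31+352)%997=986 -> [986]
  root=986
After append 28 (leaves=[86, 56, 11, 28]):
  L0: [86, 56, 11, 28]
  L1: h(86,56)=(86*31+56)%997=728 h(11,28)=(11*31+28)%997=369 -> [728, 369]
  L2: h(728,369)=(728*31+369)%997=6 -> [6]
  root=6
After append 17 (leaves=[86, 56, 11, 28, 17]):
  L0: [86, 56, 11, 28, 17]
  L1: h(86,56)=(86*31+56)%997=728 h(11,28)=(11*31+28)%997=369 h(17,17)=(17*31+17)%997=544 -> [728, 369, 544]
  L2: h(728,369)=(728*31+369)%997=6 h(544,544)=(544*31+544)%997=459 -> [6, 459]
  L3: h(6,459)=(6*31+459)%997=645 -> [645]
  root=645
After append 62 (leaves=[86, 56, 11, 28, 17, 62]):
  L0: [86, 56, 11, 28, 17, 62]
  L1: h(86,56)=(86*31+56)%997=728 h(11,28)=(11*31+28)%997=369 h(17,62)=(17*31+62)%997=589 -> [728, 369, 589]
  L2: h(728,369)=(728*31+369)%997=6 h(589,589)=(589*31+589)%997=902 -> [6, 902]
  L3: h(6,902)=(6*31+902)%997=91 -> [91]
  root=91
After append 43 (leaves=[86, 56, 11, 28, 17, 62, 43]):
  L0: [86, 56, 11, 28, 17, 62, 43]
  L1: h(86,56)=(86*31+56)%997=728 h(11,28)=(11*31+28)%997=369 h(17,62)=(17*31+62)%997=589 h(43,43)=(43*31+43)%997=379 -> [728, 369, 589, 379]
  L2: h(728,369)=(728*31+369)%997=6 h(589,379)=(589*31+379)%997=692 -> [6, 692]
  L3: h(6,692)=(6*31+692)%997=878 -> [878]
  root=878

Answer: 86 728 986 6 645 91 878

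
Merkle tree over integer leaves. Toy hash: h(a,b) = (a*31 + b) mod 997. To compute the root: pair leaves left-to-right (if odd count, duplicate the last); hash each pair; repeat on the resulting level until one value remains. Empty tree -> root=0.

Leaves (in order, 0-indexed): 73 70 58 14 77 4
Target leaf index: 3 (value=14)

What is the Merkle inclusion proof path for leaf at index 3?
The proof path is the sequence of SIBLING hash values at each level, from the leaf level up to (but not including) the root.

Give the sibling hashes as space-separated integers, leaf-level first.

Answer: 58 339 740

Derivation:
L0 (leaves): [73, 70, 58, 14, 77, 4], target index=3
L1: h(73,70)=(73*31+70)%997=339 [pair 0] h(58,14)=(58*31+14)%997=815 [pair 1] h(77,4)=(77*31+4)%997=397 [pair 2] -> [339, 815, 397]
  Sibling for proof at L0: 58
L2: h(339,815)=(339*31+815)%997=357 [pair 0] h(397,397)=(397*31+397)%997=740 [pair 1] -> [357, 740]
  Sibling for proof at L1: 339
L3: h(357,740)=(357*31+740)%997=840 [pair 0] -> [840]
  Sibling for proof at L2: 740
Root: 840
Proof path (sibling hashes from leaf to root): [58, 339, 740]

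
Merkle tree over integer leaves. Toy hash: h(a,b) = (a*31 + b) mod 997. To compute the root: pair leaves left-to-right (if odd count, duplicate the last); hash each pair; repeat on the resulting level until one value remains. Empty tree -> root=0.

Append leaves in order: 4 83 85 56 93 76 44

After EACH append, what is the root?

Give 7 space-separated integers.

After append 4 (leaves=[4]):
  L0: [4]
  root=4
After append 83 (leaves=[4, 83]):
  L0: [4, 83]
  L1: h(4,83)=(4*31+83)%997=207 -> [207]
  root=207
After append 85 (leaves=[4, 83, 85]):
  L0: [4, 83, 85]
  L1: h(4,83)=(4*31+83)%997=207 h(85,85)=(85*31+85)%997=726 -> [207, 726]
  L2: h(207,726)=(207*31+726)%997=164 -> [164]
  root=164
After append 56 (leaves=[4, 83, 85, 56]):
  L0: [4, 83, 85, 56]
  L1: h(4,83)=(4*31+83)%997=207 h(85,56)=(85*31+56)%997=697 -> [207, 697]
  L2: h(207,697)=(207*31+697)%997=135 -> [135]
  root=135
After append 93 (leaves=[4, 83, 85, 56, 93]):
  L0: [4, 83, 85, 56, 93]
  L1: h(4,83)=(4*31+83)%997=207 h(85,56)=(85*31+56)%997=697 h(93,93)=(93*31+93)%997=982 -> [207, 697, 982]
  L2: h(207,697)=(207*31+697)%997=135 h(982,982)=(982*31+982)%997=517 -> [135, 517]
  L3: h(135,517)=(135*31+517)%997=714 -> [714]
  root=714
After append 76 (leaves=[4, 83, 85, 56, 93, 76]):
  L0: [4, 83, 85, 56, 93, 76]
  L1: h(4,83)=(4*31+83)%997=207 h(85,56)=(85*31+56)%997=697 h(93,76)=(93*31+76)%997=965 -> [207, 697, 965]
  L2: h(207,697)=(207*31+697)%997=135 h(965,965)=(965*31+965)%997=970 -> [135, 970]
  L3: h(135,970)=(135*31+970)%997=170 -> [170]
  root=170
After append 44 (leaves=[4, 83, 85, 56, 93, 76, 44]):
  L0: [4, 83, 85, 56, 93, 76, 44]
  L1: h(4,83)=(4*31+83)%997=207 h(85,56)=(85*31+56)%997=697 h(93,76)=(93*31+76)%997=965 h(44,44)=(44*31+44)%997=411 -> [207, 697, 965, 411]
  L2: h(207,697)=(207*31+697)%997=135 h(965,411)=(965*31+411)%997=416 -> [135, 416]
  L3: h(135,416)=(135*31+416)%997=613 -> [613]
  root=613

Answer: 4 207 164 135 714 170 613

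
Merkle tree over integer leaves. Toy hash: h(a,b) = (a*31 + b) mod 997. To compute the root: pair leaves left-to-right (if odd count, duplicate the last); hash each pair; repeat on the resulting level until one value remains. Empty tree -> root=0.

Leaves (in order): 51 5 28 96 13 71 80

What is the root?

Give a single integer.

L0: [51, 5, 28, 96, 13, 71, 80]
L1: h(51,5)=(51*31+5)%997=589 h(28,96)=(28*31+96)%997=964 h(13,71)=(13*31+71)%997=474 h(80,80)=(80*31+80)%997=566 -> [589, 964, 474, 566]
L2: h(589,964)=(589*31+964)%997=280 h(474,566)=(474*31+566)%997=305 -> [280, 305]
L3: h(280,305)=(280*31+305)%997=12 -> [12]

Answer: 12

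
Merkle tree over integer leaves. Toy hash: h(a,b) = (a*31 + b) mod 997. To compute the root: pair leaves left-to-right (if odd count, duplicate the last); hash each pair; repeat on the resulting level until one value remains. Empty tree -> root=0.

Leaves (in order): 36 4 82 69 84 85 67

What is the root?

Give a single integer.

L0: [36, 4, 82, 69, 84, 85, 67]
L1: h(36,4)=(36*31+4)%997=123 h(82,69)=(82*31+69)%997=617 h(84,85)=(84*31+85)%997=695 h(67,67)=(67*31+67)%997=150 -> [123, 617, 695, 150]
L2: h(123,617)=(123*31+617)%997=442 h(695,150)=(695*31+150)%997=758 -> [442, 758]
L3: h(442,758)=(442*31+758)%997=502 -> [502]

Answer: 502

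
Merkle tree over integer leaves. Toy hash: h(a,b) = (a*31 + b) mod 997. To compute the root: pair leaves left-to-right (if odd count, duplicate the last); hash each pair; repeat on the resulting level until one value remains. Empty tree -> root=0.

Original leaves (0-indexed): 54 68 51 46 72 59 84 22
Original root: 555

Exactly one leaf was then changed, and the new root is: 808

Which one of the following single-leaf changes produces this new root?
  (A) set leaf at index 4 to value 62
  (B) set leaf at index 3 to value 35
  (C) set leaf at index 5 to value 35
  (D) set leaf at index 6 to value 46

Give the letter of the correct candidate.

Original leaves: [54, 68, 51, 46, 72, 59, 84, 22]
Target new root: 808
Try each candidate change and compute the resulting root:
Candidate A: set leaf[4] = 62 -> leaves = [54, 68, 51, 46, 62, 59, 84, 22]
  L0: [54, 68, 51, 46, 62, 59, 84, 22]
  L1: h(54,68)=(54*31+68)%997=745 h(51,46)=(51*31+46)%997=630 h(62,59)=(62*31+59)%997=984 h(84,22)=(84*31+22)%997=632 -> [745, 630, 984, 632]
  L2: h(745,630)=(745*31+630)%997=794 h(984,632)=(984*31+632)%997=229 -> [794, 229]
  L3: h(794,229)=(794*31+229)%997=915 -> [915]
  root = 915 != target 808
Candidate B: set leaf[3] = 35 -> leaves = [54, 68, 51, 35, 72, 59, 84, 22]
  L0: [54, 68, 51, 35, 72, 59, 84, 22]
  L1: h(54,68)=(54*31+68)%997=745 h(51,35)=(51*31+35)%997=619 h(72,59)=(72*31+59)%997=297 h(84,22)=(84*31+22)%997=632 -> [745, 619, 297, 632]
  L2: h(745,619)=(745*31+619)%997=783 h(297,632)=(297*31+632)%997=866 -> [783, 866]
  L3: h(783,866)=(783*31+866)%997=214 -> [214]
  root = 214 != target 808
Candidate C: set leaf[5] = 35 -> leaves = [54, 68, 51, 46, 72, 35, 84, 22]
  L0: [54, 68, 51, 46, 72, 35, 84, 22]
  L1: h(54,68)=(54*31+68)%997=745 h(51,46)=(51*31+46)%997=630 h(72,35)=(72*31+35)%997=273 h(84,22)=(84*31+22)%997=632 -> [745, 630, 273, 632]
  L2: h(745,630)=(745*31+630)%997=794 h(273,632)=(273*31+632)%997=122 -> [794, 122]
  L3: h(794,122)=(794*31+122)%997=808 -> [808]
  root = 808 == target 808  ** MATCH **
Candidate D: set leaf[6] = 46 -> leaves = [54, 68, 51, 46, 72, 59, 46, 22]
  L0: [54, 68, 51, 46, 72, 59, 46, 22]
  L1: h(54,68)=(54*31+68)%997=745 h(51,46)=(51*31+46)%997=630 h(72,59)=(72*31+59)%997=297 h(46,22)=(46*31+22)%997=451 -> [745, 630, 297, 451]
  L2: h(745,630)=(745*31+630)%997=794 h(297,451)=(297*31+451)%997=685 -> [794, 685]
  L3: h(794,685)=(794*31+685)%997=374 -> [374]
  root = 374 != target 808
Candidate C produces the target root.

Answer: C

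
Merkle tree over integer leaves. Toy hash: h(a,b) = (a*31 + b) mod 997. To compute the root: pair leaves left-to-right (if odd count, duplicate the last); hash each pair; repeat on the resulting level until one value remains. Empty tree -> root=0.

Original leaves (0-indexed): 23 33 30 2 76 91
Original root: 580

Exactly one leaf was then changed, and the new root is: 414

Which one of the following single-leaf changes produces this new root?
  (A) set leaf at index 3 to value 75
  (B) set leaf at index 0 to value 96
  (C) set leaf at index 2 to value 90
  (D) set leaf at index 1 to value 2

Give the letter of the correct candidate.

Answer: C

Derivation:
Original leaves: [23, 33, 30, 2, 76, 91]
Target new root: 414
Try each candidate change and compute the resulting root:
Candidate A: set leaf[3] = 75 -> leaves = [23, 33, 30, 75, 76, 91]
  L0: [23, 33, 30, 75, 76, 91]
  L1: h(23,33)=(23*31+33)%997=746 h(30,75)=(30*31+75)%997=8 h(76,91)=(76*31+91)%997=453 -> [746, 8, 453]
  L2: h(746,8)=(746*31+8)%997=203 h(453,453)=(453*31+453)%997=538 -> [203, 538]
  L3: h(203,538)=(203*31+538)%997=849 -> [849]
  root = 849 != target 414
Candidate B: set leaf[0] = 96 -> leaves = [96, 33, 30, 2, 76, 91]
  L0: [96, 33, 30, 2, 76, 91]
  L1: h(96,33)=(96*31+33)%997=18 h(30,2)=(30*31+2)%997=932 h(76,91)=(76*31+91)%997=453 -> [18, 932, 453]
  L2: h(18,932)=(18*31+932)%997=493 h(453,453)=(453*31+453)%997=538 -> [493, 538]
  L3: h(493,538)=(493*31+538)%997=866 -> [866]
  root = 866 != target 414
Candidate C: set leaf[2] = 90 -> leaves = [23, 33, 90, 2, 76, 91]
  L0: [23, 33, 90, 2, 76, 91]
  L1: h(23,33)=(23*31+33)%997=746 h(90,2)=(90*31+2)%997=798 h(76,91)=(76*31+91)%997=453 -> [746, 798, 453]
  L2: h(746,798)=(746*31+798)%997=993 h(453,453)=(453*31+453)%997=538 -> [993, 538]
  L3: h(993,538)=(993*31+538)%997=414 -> [414]
  root = 414 == target 414  ** MATCH **
Candidate D: set leaf[1] = 2 -> leaves = [23, 2, 30, 2, 76, 91]
  L0: [23, 2, 30, 2, 76, 91]
  L1: h(23,2)=(23*31+2)%997=715 h(30,2)=(30*31+2)%997=932 h(76,91)=(76*31+91)%997=453 -> [715, 932, 453]
  L2: h(715,932)=(715*31+932)%997=166 h(453,453)=(453*31+453)%997=538 -> [166, 538]
  L3: h(166,538)=(166*31+538)%997=699 -> [699]
  root = 699 != target 414
Candidate C produces the target root.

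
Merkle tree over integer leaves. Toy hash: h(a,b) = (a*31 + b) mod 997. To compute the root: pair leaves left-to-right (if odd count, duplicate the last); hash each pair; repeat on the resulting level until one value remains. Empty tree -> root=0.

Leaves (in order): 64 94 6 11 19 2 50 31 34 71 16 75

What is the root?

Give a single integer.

L0: [64, 94, 6, 11, 19, 2, 50, 31, 34, 71, 16, 75]
L1: h(64,94)=(64*31+94)%997=84 h(6,11)=(6*31+11)%997=197 h(19,2)=(19*31+2)%997=591 h(50,31)=(50*31+31)%997=584 h(34,71)=(34*31+71)%997=128 h(16,75)=(16*31+75)%997=571 -> [84, 197, 591, 584, 128, 571]
L2: h(84,197)=(84*31+197)%997=807 h(591,584)=(591*31+584)%997=959 h(128,571)=(128*31+571)%997=551 -> [807, 959, 551]
L3: h(807,959)=(807*31+959)%997=54 h(551,551)=(551*31+551)%997=683 -> [54, 683]
L4: h(54,683)=(54*31+683)%997=363 -> [363]

Answer: 363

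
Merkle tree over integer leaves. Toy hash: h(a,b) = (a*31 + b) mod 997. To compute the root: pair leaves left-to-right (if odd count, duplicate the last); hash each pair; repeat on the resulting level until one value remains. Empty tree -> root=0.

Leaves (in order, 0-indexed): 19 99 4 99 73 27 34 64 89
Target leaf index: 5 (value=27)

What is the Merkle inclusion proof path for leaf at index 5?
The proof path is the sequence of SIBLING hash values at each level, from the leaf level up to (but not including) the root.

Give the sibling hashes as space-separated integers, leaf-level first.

L0 (leaves): [19, 99, 4, 99, 73, 27, 34, 64, 89], target index=5
L1: h(19,99)=(19*31+99)%997=688 [pair 0] h(4,99)=(4*31+99)%997=223 [pair 1] h(73,27)=(73*31+27)%997=296 [pair 2] h(34,64)=(34*31+64)%997=121 [pair 3] h(89,89)=(89*31+89)%997=854 [pair 4] -> [688, 223, 296, 121, 854]
  Sibling for proof at L0: 73
L2: h(688,223)=(688*31+223)%997=614 [pair 0] h(296,121)=(296*31+121)%997=324 [pair 1] h(854,854)=(854*31+854)%997=409 [pair 2] -> [614, 324, 409]
  Sibling for proof at L1: 121
L3: h(614,324)=(614*31+324)%997=415 [pair 0] h(409,409)=(409*31+409)%997=127 [pair 1] -> [415, 127]
  Sibling for proof at L2: 614
L4: h(415,127)=(415*31+127)%997=31 [pair 0] -> [31]
  Sibling for proof at L3: 127
Root: 31
Proof path (sibling hashes from leaf to root): [73, 121, 614, 127]

Answer: 73 121 614 127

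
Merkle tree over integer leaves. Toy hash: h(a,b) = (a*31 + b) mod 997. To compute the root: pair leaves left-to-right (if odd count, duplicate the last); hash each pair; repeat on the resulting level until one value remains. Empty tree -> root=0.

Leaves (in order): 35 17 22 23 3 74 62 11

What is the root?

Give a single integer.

L0: [35, 17, 22, 23, 3, 74, 62, 11]
L1: h(35,17)=(35*31+17)%997=105 h(22,23)=(22*31+23)%997=705 h(3,74)=(3*31+74)%997=167 h(62,11)=(62*31+11)%997=936 -> [105, 705, 167, 936]
L2: h(105,705)=(105*31+705)%997=969 h(167,936)=(167*31+936)%997=131 -> [969, 131]
L3: h(969,131)=(969*31+131)%997=260 -> [260]

Answer: 260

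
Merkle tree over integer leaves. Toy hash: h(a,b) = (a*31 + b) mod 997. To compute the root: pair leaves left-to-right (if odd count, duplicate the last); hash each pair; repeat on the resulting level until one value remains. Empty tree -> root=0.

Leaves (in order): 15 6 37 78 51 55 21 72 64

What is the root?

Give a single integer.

L0: [15, 6, 37, 78, 51, 55, 21, 72, 64]
L1: h(15,6)=(15*31+6)%997=471 h(37,78)=(37*31+78)%997=228 h(51,55)=(51*31+55)%997=639 h(21,72)=(21*31+72)%997=723 h(64,64)=(64*31+64)%997=54 -> [471, 228, 639, 723, 54]
L2: h(471,228)=(471*31+228)%997=871 h(639,723)=(639*31+723)%997=592 h(54,54)=(54*31+54)%997=731 -> [871, 592, 731]
L3: h(871,592)=(871*31+592)%997=674 h(731,731)=(731*31+731)%997=461 -> [674, 461]
L4: h(674,461)=(674*31+461)%997=418 -> [418]

Answer: 418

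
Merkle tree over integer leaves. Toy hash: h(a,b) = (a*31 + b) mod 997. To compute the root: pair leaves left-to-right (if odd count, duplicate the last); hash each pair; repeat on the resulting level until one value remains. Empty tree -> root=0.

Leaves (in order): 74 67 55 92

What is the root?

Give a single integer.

Answer: 213

Derivation:
L0: [74, 67, 55, 92]
L1: h(74,67)=(74*31+67)%997=367 h(55,92)=(55*31+92)%997=800 -> [367, 800]
L2: h(367,800)=(367*31+800)%997=213 -> [213]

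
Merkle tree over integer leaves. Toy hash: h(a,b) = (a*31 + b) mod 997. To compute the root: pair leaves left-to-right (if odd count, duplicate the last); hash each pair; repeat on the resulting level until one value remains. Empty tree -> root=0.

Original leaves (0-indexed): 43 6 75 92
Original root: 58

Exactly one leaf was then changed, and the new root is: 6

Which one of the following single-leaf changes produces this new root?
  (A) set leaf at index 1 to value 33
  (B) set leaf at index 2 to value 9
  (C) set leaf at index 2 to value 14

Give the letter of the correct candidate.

Original leaves: [43, 6, 75, 92]
Target new root: 6
Try each candidate change and compute the resulting root:
Candidate A: set leaf[1] = 33 -> leaves = [43, 33, 75, 92]
  L0: [43, 33, 75, 92]
  L1: h(43,33)=(43*31+33)%997=369 h(75,92)=(75*31+92)%997=423 -> [369, 423]
  L2: h(369,423)=(369*31+423)%997=895 -> [895]
  root = 895 != target 6
Candidate B: set leaf[2] = 9 -> leaves = [43, 6, 9, 92]
  L0: [43, 6, 9, 92]
  L1: h(43,6)=(43*31+6)%997=342 h(9,92)=(9*31+92)%997=371 -> [342, 371]
  L2: h(342,371)=(342*31+371)%997=6 -> [6]
  root = 6 == target 6  ** MATCH **
Candidate C: set leaf[2] = 14 -> leaves = [43, 6, 14, 92]
  L0: [43, 6, 14, 92]
  L1: h(43,6)=(43*31+6)%997=342 h(14,92)=(14*31+92)%997=526 -> [342, 526]
  L2: h(342,526)=(342*31+526)%997=161 -> [161]
  root = 161 != target 6
Candidate B produces the target root.

Answer: B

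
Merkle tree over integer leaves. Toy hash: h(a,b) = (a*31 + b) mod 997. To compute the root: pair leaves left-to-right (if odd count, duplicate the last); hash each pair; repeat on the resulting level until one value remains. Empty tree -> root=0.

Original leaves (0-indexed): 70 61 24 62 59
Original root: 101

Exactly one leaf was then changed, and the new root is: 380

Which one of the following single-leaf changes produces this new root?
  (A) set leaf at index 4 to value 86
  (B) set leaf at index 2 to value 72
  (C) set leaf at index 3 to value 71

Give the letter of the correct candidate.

Original leaves: [70, 61, 24, 62, 59]
Target new root: 380
Try each candidate change and compute the resulting root:
Candidate A: set leaf[4] = 86 -> leaves = [70, 61, 24, 62, 86]
  L0: [70, 61, 24, 62, 86]
  L1: h(70,61)=(70*31+61)%997=237 h(24,62)=(24*31+62)%997=806 h(86,86)=(86*31+86)%997=758 -> [237, 806, 758]
  L2: h(237,806)=(237*31+806)%997=177 h(758,758)=(758*31+758)%997=328 -> [177, 328]
  L3: h(177,328)=(177*31+328)%997=830 -> [830]
  root = 830 != target 380
Candidate B: set leaf[2] = 72 -> leaves = [70, 61, 72, 62, 59]
  L0: [70, 61, 72, 62, 59]
  L1: h(70,61)=(70*31+61)%997=237 h(72,62)=(72*31+62)%997=300 h(59,59)=(59*31+59)%997=891 -> [237, 300, 891]
  L2: h(237,300)=(237*31+300)%997=668 h(891,891)=(891*31+891)%997=596 -> [668, 596]
  L3: h(668,596)=(668*31+596)%997=367 -> [367]
  root = 367 != target 380
Candidate C: set leaf[3] = 71 -> leaves = [70, 61, 24, 71, 59]
  L0: [70, 61, 24, 71, 59]
  L1: h(70,61)=(70*31+61)%997=237 h(24,71)=(24*31+71)%997=815 h(59,59)=(59*31+59)%997=891 -> [237, 815, 891]
  L2: h(237,815)=(237*31+815)%997=186 h(891,891)=(891*31+891)%997=596 -> [186, 596]
  L3: h(186,596)=(186*31+596)%997=380 -> [380]
  root = 380 == target 380  ** MATCH **
Candidate C produces the target root.

Answer: C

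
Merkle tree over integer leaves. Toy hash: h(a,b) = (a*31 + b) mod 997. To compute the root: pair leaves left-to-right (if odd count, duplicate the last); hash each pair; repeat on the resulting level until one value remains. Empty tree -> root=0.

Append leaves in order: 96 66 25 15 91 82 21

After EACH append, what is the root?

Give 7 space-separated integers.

Answer: 96 51 387 377 186 895 658

Derivation:
After append 96 (leaves=[96]):
  L0: [96]
  root=96
After append 66 (leaves=[96, 66]):
  L0: [96, 66]
  L1: h(96,66)=(96*31+66)%997=51 -> [51]
  root=51
After append 25 (leaves=[96, 66, 25]):
  L0: [96, 66, 25]
  L1: h(96,66)=(96*31+66)%997=51 h(25,25)=(25*31+25)%997=800 -> [51, 800]
  L2: h(51,800)=(51*31+800)%997=387 -> [387]
  root=387
After append 15 (leaves=[96, 66, 25, 15]):
  L0: [96, 66, 25, 15]
  L1: h(96,66)=(96*31+66)%997=51 h(25,15)=(25*31+15)%997=790 -> [51, 790]
  L2: h(51,790)=(51*31+790)%997=377 -> [377]
  root=377
After append 91 (leaves=[96, 66, 25, 15, 91]):
  L0: [96, 66, 25, 15, 91]
  L1: h(96,66)=(96*31+66)%997=51 h(25,15)=(25*31+15)%997=790 h(91,91)=(91*31+91)%997=918 -> [51, 790, 918]
  L2: h(51,790)=(51*31+790)%997=377 h(918,918)=(918*31+918)%997=463 -> [377, 463]
  L3: h(377,463)=(377*31+463)%997=186 -> [186]
  root=186
After append 82 (leaves=[96, 66, 25, 15, 91, 82]):
  L0: [96, 66, 25, 15, 91, 82]
  L1: h(96,66)=(96*31+66)%997=51 h(25,15)=(25*31+15)%997=790 h(91,82)=(91*31+82)%997=909 -> [51, 790, 909]
  L2: h(51,790)=(51*31+790)%997=377 h(909,909)=(909*31+909)%997=175 -> [377, 175]
  L3: h(377,175)=(377*31+175)%997=895 -> [895]
  root=895
After append 21 (leaves=[96, 66, 25, 15, 91, 82, 21]):
  L0: [96, 66, 25, 15, 91, 82, 21]
  L1: h(96,66)=(96*31+66)%997=51 h(25,15)=(25*31+15)%997=790 h(91,82)=(91*31+82)%997=909 h(21,21)=(21*31+21)%997=672 -> [51, 790, 909, 672]
  L2: h(51,790)=(51*31+790)%997=377 h(909,672)=(909*31+672)%997=935 -> [377, 935]
  L3: h(377,935)=(377*31+935)%997=658 -> [658]
  root=658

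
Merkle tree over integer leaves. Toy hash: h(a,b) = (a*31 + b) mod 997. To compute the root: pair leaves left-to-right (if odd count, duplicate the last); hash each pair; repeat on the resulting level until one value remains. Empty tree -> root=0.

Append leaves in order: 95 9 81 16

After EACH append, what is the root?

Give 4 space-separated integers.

After append 95 (leaves=[95]):
  L0: [95]
  root=95
After append 9 (leaves=[95, 9]):
  L0: [95, 9]
  L1: h(95,9)=(95*31+9)%997=960 -> [960]
  root=960
After append 81 (leaves=[95, 9, 81]):
  L0: [95, 9, 81]
  L1: h(95,9)=(95*31+9)%997=960 h(81,81)=(81*31+81)%997=598 -> [960, 598]
  L2: h(960,598)=(960*31+598)%997=448 -> [448]
  root=448
After append 16 (leaves=[95, 9, 81, 16]):
  L0: [95, 9, 81, 16]
  L1: h(95,9)=(95*31+9)%997=960 h(81,16)=(81*31+16)%997=533 -> [960, 533]
  L2: h(960,533)=(960*31+533)%997=383 -> [383]
  root=383

Answer: 95 960 448 383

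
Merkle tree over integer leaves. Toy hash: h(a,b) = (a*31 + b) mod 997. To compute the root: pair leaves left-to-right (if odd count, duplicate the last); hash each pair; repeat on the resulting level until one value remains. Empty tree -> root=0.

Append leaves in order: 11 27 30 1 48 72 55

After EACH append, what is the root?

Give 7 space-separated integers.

Answer: 11 368 404 375 957 728 928

Derivation:
After append 11 (leaves=[11]):
  L0: [11]
  root=11
After append 27 (leaves=[11, 27]):
  L0: [11, 27]
  L1: h(11,27)=(11*31+27)%997=368 -> [368]
  root=368
After append 30 (leaves=[11, 27, 30]):
  L0: [11, 27, 30]
  L1: h(11,27)=(11*31+27)%997=368 h(30,30)=(30*31+30)%997=960 -> [368, 960]
  L2: h(368,960)=(368*31+960)%997=404 -> [404]
  root=404
After append 1 (leaves=[11, 27, 30, 1]):
  L0: [11, 27, 30, 1]
  L1: h(11,27)=(11*31+27)%997=368 h(30,1)=(30*31+1)%997=931 -> [368, 931]
  L2: h(368,931)=(368*31+931)%997=375 -> [375]
  root=375
After append 48 (leaves=[11, 27, 30, 1, 48]):
  L0: [11, 27, 30, 1, 48]
  L1: h(11,27)=(11*31+27)%997=368 h(30,1)=(30*31+1)%997=931 h(48,48)=(48*31+48)%997=539 -> [368, 931, 539]
  L2: h(368,931)=(368*31+931)%997=375 h(539,539)=(539*31+539)%997=299 -> [375, 299]
  L3: h(375,299)=(375*31+299)%997=957 -> [957]
  root=957
After append 72 (leaves=[11, 27, 30, 1, 48, 72]):
  L0: [11, 27, 30, 1, 48, 72]
  L1: h(11,27)=(11*31+27)%997=368 h(30,1)=(30*31+1)%997=931 h(48,72)=(48*31+72)%997=563 -> [368, 931, 563]
  L2: h(368,931)=(368*31+931)%997=375 h(563,563)=(563*31+563)%997=70 -> [375, 70]
  L3: h(375,70)=(375*31+70)%997=728 -> [728]
  root=728
After append 55 (leaves=[11, 27, 30, 1, 48, 72, 55]):
  L0: [11, 27, 30, 1, 48, 72, 55]
  L1: h(11,27)=(11*31+27)%997=368 h(30,1)=(30*31+1)%997=931 h(48,72)=(48*31+72)%997=563 h(55,55)=(55*31+55)%997=763 -> [368, 931, 563, 763]
  L2: h(368,931)=(368*31+931)%997=375 h(563,763)=(563*31+763)%997=270 -> [375, 270]
  L3: h(375,270)=(375*31+270)%997=928 -> [928]
  root=928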